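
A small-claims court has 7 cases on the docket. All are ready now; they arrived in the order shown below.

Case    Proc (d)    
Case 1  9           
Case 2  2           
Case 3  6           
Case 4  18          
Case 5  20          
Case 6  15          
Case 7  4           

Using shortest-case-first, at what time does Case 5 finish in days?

SPT (increasing processing time): Case 2 Case 7 Case 3 Case 1 Case 6 Case 4 Case 5.
Case 2: 0→2
Case 7: 2→6
Case 3: 6→12
Case 1: 12→21
Case 6: 21→36
Case 4: 36→54
Case 5: 54→74

74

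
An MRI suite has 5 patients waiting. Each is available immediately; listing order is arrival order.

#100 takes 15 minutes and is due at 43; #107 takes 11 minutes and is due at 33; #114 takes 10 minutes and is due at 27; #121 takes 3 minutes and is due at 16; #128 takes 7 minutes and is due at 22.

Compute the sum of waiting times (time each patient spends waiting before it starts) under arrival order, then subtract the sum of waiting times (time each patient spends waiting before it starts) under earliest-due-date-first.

52

FIFO (arrival order): #100 #107 #114 #121 #128.
#100: waits 0, runs 0→15
#107: waits 15, runs 15→26
#114: waits 26, runs 26→36
#121: waits 36, runs 36→39
#128: waits 39, runs 39→46
Sum = 0+15+26+36+39 = 116.
EDD (increasing due date): #121 #128 #114 #107 #100.
#121: waits 0, runs 0→3
#128: waits 3, runs 3→10
#114: waits 10, runs 10→20
#107: waits 20, runs 20→31
#100: waits 31, runs 31→46
Sum = 0+3+10+20+31 = 64.
Difference = 116 − 64 = 52.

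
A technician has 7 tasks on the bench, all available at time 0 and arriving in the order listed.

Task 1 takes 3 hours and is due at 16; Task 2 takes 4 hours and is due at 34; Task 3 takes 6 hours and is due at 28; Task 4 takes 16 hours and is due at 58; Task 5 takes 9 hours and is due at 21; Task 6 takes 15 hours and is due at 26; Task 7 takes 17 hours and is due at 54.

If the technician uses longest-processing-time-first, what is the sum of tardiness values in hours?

LPT (decreasing processing time): Task 7 Task 4 Task 6 Task 5 Task 3 Task 2 Task 1.
Task 7: 0→17, due 54, tardiness 0
Task 4: 17→33, due 58, tardiness 0
Task 6: 33→48, due 26, tardiness 22
Task 5: 48→57, due 21, tardiness 36
Task 3: 57→63, due 28, tardiness 35
Task 2: 63→67, due 34, tardiness 33
Task 1: 67→70, due 16, tardiness 54
Sum = 0+0+22+36+35+33+54 = 180.

180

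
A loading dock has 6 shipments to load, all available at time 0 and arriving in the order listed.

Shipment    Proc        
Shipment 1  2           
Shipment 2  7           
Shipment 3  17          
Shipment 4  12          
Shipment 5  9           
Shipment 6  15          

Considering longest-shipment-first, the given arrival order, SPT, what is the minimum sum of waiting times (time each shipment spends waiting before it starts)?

104

LPT (decreasing processing time): Shipment 3 Shipment 6 Shipment 4 Shipment 5 Shipment 2 Shipment 1.
Shipment 3: waits 0, runs 0→17
Shipment 6: waits 17, runs 17→32
Shipment 4: waits 32, runs 32→44
Shipment 5: waits 44, runs 44→53
Shipment 2: waits 53, runs 53→60
Shipment 1: waits 60, runs 60→62
Sum = 0+17+32+44+53+60 = 206.
FIFO (arrival order): Shipment 1 Shipment 2 Shipment 3 Shipment 4 Shipment 5 Shipment 6.
Shipment 1: waits 0, runs 0→2
Shipment 2: waits 2, runs 2→9
Shipment 3: waits 9, runs 9→26
Shipment 4: waits 26, runs 26→38
Shipment 5: waits 38, runs 38→47
Shipment 6: waits 47, runs 47→62
Sum = 0+2+9+26+38+47 = 122.
SPT (increasing processing time): Shipment 1 Shipment 2 Shipment 5 Shipment 4 Shipment 6 Shipment 3.
Shipment 1: waits 0, runs 0→2
Shipment 2: waits 2, runs 2→9
Shipment 5: waits 9, runs 9→18
Shipment 4: waits 18, runs 18→30
Shipment 6: waits 30, runs 30→45
Shipment 3: waits 45, runs 45→62
Sum = 0+2+9+18+30+45 = 104.
LPT 206, FIFO 122, SPT 104 → minimum 104.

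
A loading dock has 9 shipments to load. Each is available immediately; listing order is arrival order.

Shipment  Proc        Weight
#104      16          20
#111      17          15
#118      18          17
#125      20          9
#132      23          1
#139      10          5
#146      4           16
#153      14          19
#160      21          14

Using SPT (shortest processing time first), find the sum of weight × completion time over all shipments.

SPT (increasing processing time): #146 #139 #153 #104 #111 #118 #125 #160 #132.
#146: finishes 4, weight 16, w·C = 64
#139: finishes 14, weight 5, w·C = 70
#153: finishes 28, weight 19, w·C = 532
#104: finishes 44, weight 20, w·C = 880
#111: finishes 61, weight 15, w·C = 915
#118: finishes 79, weight 17, w·C = 1343
#125: finishes 99, weight 9, w·C = 891
#160: finishes 120, weight 14, w·C = 1680
#132: finishes 143, weight 1, w·C = 143
Sum = 64+70+532+880+915+1343+891+1680+143 = 6518.

6518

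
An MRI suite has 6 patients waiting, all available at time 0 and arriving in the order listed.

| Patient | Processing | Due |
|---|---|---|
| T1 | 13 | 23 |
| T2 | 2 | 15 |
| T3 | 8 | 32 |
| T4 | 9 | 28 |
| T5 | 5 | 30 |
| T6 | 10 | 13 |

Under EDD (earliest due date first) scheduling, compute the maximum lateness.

EDD (increasing due date): T6 T2 T1 T4 T5 T3.
T6: 0→10, due 13, lateness -3
T2: 10→12, due 15, lateness -3
T1: 12→25, due 23, lateness 2
T4: 25→34, due 28, lateness 6
T5: 34→39, due 30, lateness 9
T3: 39→47, due 32, lateness 15
Maximum = 15.

15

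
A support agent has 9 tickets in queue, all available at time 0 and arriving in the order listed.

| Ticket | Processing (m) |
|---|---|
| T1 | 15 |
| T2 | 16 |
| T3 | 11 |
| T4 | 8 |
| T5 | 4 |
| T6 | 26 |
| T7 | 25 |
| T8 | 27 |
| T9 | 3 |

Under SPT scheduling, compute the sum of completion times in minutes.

474

SPT (increasing processing time): T9 T5 T4 T3 T1 T2 T7 T6 T8.
T9: 0→3
T5: 3→7
T4: 7→15
T3: 15→26
T1: 26→41
T2: 41→57
T7: 57→82
T6: 82→108
T8: 108→135
Sum = 3+7+15+26+41+57+82+108+135 = 474.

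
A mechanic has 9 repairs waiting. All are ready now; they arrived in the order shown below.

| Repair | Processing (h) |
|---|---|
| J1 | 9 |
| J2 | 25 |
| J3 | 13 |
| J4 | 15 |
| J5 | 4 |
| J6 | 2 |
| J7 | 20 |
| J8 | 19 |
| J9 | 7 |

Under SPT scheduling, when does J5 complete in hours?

SPT (increasing processing time): J6 J5 J9 J1 J3 J4 J8 J7 J2.
J6: 0→2
J5: 2→6

6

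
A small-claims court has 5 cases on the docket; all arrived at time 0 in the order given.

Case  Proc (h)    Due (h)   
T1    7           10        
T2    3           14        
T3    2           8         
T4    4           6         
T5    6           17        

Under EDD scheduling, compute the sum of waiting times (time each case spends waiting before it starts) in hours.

39

EDD (increasing due date): T4 T3 T1 T2 T5.
T4: waits 0, runs 0→4
T3: waits 4, runs 4→6
T1: waits 6, runs 6→13
T2: waits 13, runs 13→16
T5: waits 16, runs 16→22
Sum = 0+4+6+13+16 = 39.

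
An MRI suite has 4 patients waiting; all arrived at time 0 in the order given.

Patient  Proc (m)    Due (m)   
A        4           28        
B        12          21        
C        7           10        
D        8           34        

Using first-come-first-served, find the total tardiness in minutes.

13

FIFO (arrival order): A B C D.
A: 0→4, due 28, tardiness 0
B: 4→16, due 21, tardiness 0
C: 16→23, due 10, tardiness 13
D: 23→31, due 34, tardiness 0
Sum = 0+0+13+0 = 13.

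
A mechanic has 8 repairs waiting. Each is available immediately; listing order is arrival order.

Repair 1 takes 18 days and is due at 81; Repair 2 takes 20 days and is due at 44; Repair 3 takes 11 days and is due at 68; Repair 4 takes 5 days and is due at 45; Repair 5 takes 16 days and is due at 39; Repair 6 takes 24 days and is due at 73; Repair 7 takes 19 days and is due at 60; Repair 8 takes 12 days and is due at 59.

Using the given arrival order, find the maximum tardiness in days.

66

FIFO (arrival order): Repair 1 Repair 2 Repair 3 Repair 4 Repair 5 Repair 6 Repair 7 Repair 8.
Repair 1: 0→18, due 81, tardiness 0
Repair 2: 18→38, due 44, tardiness 0
Repair 3: 38→49, due 68, tardiness 0
Repair 4: 49→54, due 45, tardiness 9
Repair 5: 54→70, due 39, tardiness 31
Repair 6: 70→94, due 73, tardiness 21
Repair 7: 94→113, due 60, tardiness 53
Repair 8: 113→125, due 59, tardiness 66
Maximum = 66.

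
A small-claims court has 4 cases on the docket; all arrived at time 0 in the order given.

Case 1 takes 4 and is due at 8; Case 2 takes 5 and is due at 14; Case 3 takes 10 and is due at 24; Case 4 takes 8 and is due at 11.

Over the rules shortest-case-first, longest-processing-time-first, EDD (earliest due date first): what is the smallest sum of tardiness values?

7

SPT (increasing processing time): Case 1 Case 2 Case 4 Case 3.
Case 1: 0→4, due 8, tardiness 0
Case 2: 4→9, due 14, tardiness 0
Case 4: 9→17, due 11, tardiness 6
Case 3: 17→27, due 24, tardiness 3
Sum = 0+0+6+3 = 9.
LPT (decreasing processing time): Case 3 Case 4 Case 2 Case 1.
Case 3: 0→10, due 24, tardiness 0
Case 4: 10→18, due 11, tardiness 7
Case 2: 18→23, due 14, tardiness 9
Case 1: 23→27, due 8, tardiness 19
Sum = 0+7+9+19 = 35.
EDD (increasing due date): Case 1 Case 4 Case 2 Case 3.
Case 1: 0→4, due 8, tardiness 0
Case 4: 4→12, due 11, tardiness 1
Case 2: 12→17, due 14, tardiness 3
Case 3: 17→27, due 24, tardiness 3
Sum = 0+1+3+3 = 7.
SPT 9, LPT 35, EDD 7 → minimum 7.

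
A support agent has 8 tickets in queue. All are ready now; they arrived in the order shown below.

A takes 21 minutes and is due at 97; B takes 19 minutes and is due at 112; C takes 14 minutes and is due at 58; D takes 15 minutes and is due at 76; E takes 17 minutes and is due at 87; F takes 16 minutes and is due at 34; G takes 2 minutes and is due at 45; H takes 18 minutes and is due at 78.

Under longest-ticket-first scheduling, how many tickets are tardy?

LPT (decreasing processing time): A B H E F D C G.
A: 0→21, due 97, tardiness 0
B: 21→40, due 112, tardiness 0
H: 40→58, due 78, tardiness 0
E: 58→75, due 87, tardiness 0
F: 75→91, due 34, tardiness 57
D: 91→106, due 76, tardiness 30
C: 106→120, due 58, tardiness 62
G: 120→122, due 45, tardiness 77
Late tickets: 4.

4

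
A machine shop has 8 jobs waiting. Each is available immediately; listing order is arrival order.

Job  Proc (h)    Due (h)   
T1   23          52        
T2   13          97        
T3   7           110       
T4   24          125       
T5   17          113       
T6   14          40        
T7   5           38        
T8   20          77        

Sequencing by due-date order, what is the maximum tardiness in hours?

EDD (increasing due date): T7 T6 T1 T8 T2 T3 T5 T4.
T7: 0→5, due 38, tardiness 0
T6: 5→19, due 40, tardiness 0
T1: 19→42, due 52, tardiness 0
T8: 42→62, due 77, tardiness 0
T2: 62→75, due 97, tardiness 0
T3: 75→82, due 110, tardiness 0
T5: 82→99, due 113, tardiness 0
T4: 99→123, due 125, tardiness 0
Maximum = 0.

0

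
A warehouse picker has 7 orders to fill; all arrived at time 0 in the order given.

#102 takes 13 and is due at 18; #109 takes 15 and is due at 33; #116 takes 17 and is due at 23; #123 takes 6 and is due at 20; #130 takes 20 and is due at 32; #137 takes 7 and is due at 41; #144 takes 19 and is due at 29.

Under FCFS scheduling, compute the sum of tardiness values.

FIFO (arrival order): #102 #109 #116 #123 #130 #137 #144.
#102: 0→13, due 18, tardiness 0
#109: 13→28, due 33, tardiness 0
#116: 28→45, due 23, tardiness 22
#123: 45→51, due 20, tardiness 31
#130: 51→71, due 32, tardiness 39
#137: 71→78, due 41, tardiness 37
#144: 78→97, due 29, tardiness 68
Sum = 0+0+22+31+39+37+68 = 197.

197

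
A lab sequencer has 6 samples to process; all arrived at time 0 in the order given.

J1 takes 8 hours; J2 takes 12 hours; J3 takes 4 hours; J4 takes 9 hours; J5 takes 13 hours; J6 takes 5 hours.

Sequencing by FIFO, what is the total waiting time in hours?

FIFO (arrival order): J1 J2 J3 J4 J5 J6.
J1: waits 0, runs 0→8
J2: waits 8, runs 8→20
J3: waits 20, runs 20→24
J4: waits 24, runs 24→33
J5: waits 33, runs 33→46
J6: waits 46, runs 46→51
Sum = 0+8+20+24+33+46 = 131.

131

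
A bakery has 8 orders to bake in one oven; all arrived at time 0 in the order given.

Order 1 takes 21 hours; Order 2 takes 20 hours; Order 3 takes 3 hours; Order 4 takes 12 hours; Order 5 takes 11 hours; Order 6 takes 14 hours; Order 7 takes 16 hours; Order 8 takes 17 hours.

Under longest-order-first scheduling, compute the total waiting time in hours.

493

LPT (decreasing processing time): Order 1 Order 2 Order 8 Order 7 Order 6 Order 4 Order 5 Order 3.
Order 1: waits 0, runs 0→21
Order 2: waits 21, runs 21→41
Order 8: waits 41, runs 41→58
Order 7: waits 58, runs 58→74
Order 6: waits 74, runs 74→88
Order 4: waits 88, runs 88→100
Order 5: waits 100, runs 100→111
Order 3: waits 111, runs 111→114
Sum = 0+21+41+58+74+88+100+111 = 493.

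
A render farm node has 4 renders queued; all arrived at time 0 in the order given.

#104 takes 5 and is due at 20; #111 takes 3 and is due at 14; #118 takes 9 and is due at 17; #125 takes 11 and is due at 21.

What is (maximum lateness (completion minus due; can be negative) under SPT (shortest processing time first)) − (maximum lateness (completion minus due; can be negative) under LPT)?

-7

SPT (increasing processing time): #111 #104 #118 #125.
#111: 0→3, due 14, lateness -11
#104: 3→8, due 20, lateness -12
#118: 8→17, due 17, lateness 0
#125: 17→28, due 21, lateness 7
Maximum = 7.
LPT (decreasing processing time): #125 #118 #104 #111.
#125: 0→11, due 21, lateness -10
#118: 11→20, due 17, lateness 3
#104: 20→25, due 20, lateness 5
#111: 25→28, due 14, lateness 14
Maximum = 14.
Difference = 7 − 14 = -7.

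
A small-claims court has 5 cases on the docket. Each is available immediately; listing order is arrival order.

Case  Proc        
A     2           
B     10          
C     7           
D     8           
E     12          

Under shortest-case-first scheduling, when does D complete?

17

SPT (increasing processing time): A C D B E.
A: 0→2
C: 2→9
D: 9→17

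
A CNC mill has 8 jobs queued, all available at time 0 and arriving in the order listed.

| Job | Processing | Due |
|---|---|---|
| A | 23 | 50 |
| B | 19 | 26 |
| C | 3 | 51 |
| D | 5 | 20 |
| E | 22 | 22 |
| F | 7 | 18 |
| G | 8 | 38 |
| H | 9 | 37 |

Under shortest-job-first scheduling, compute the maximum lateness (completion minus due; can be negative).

51

SPT (increasing processing time): C D F G H B E A.
C: 0→3, due 51, lateness -48
D: 3→8, due 20, lateness -12
F: 8→15, due 18, lateness -3
G: 15→23, due 38, lateness -15
H: 23→32, due 37, lateness -5
B: 32→51, due 26, lateness 25
E: 51→73, due 22, lateness 51
A: 73→96, due 50, lateness 46
Maximum = 51.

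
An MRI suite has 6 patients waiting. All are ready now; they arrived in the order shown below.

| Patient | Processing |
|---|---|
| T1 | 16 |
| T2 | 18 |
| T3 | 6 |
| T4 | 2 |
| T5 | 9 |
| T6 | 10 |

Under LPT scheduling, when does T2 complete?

LPT (decreasing processing time): T2 T1 T6 T5 T3 T4.
T2: 0→18

18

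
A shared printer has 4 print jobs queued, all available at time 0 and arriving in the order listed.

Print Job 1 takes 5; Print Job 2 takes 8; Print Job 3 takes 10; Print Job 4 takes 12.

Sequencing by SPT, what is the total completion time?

76

SPT (increasing processing time): Print Job 1 Print Job 2 Print Job 3 Print Job 4.
Print Job 1: 0→5
Print Job 2: 5→13
Print Job 3: 13→23
Print Job 4: 23→35
Sum = 5+13+23+35 = 76.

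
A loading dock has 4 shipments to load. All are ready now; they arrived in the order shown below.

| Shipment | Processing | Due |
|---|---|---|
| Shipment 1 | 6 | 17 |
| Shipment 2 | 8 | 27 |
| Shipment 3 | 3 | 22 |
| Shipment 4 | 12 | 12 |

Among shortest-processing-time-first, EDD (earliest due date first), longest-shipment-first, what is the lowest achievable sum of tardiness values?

SPT (increasing processing time): Shipment 3 Shipment 1 Shipment 2 Shipment 4.
Shipment 3: 0→3, due 22, tardiness 0
Shipment 1: 3→9, due 17, tardiness 0
Shipment 2: 9→17, due 27, tardiness 0
Shipment 4: 17→29, due 12, tardiness 17
Sum = 0+0+0+17 = 17.
EDD (increasing due date): Shipment 4 Shipment 1 Shipment 3 Shipment 2.
Shipment 4: 0→12, due 12, tardiness 0
Shipment 1: 12→18, due 17, tardiness 1
Shipment 3: 18→21, due 22, tardiness 0
Shipment 2: 21→29, due 27, tardiness 2
Sum = 0+1+0+2 = 3.
LPT (decreasing processing time): Shipment 4 Shipment 2 Shipment 1 Shipment 3.
Shipment 4: 0→12, due 12, tardiness 0
Shipment 2: 12→20, due 27, tardiness 0
Shipment 1: 20→26, due 17, tardiness 9
Shipment 3: 26→29, due 22, tardiness 7
Sum = 0+0+9+7 = 16.
SPT 17, EDD 3, LPT 16 → minimum 3.

3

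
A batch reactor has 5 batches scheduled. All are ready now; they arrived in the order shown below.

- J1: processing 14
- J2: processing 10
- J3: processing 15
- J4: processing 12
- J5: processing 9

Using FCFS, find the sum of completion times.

FIFO (arrival order): J1 J2 J3 J4 J5.
J1: 0→14
J2: 14→24
J3: 24→39
J4: 39→51
J5: 51→60
Sum = 14+24+39+51+60 = 188.

188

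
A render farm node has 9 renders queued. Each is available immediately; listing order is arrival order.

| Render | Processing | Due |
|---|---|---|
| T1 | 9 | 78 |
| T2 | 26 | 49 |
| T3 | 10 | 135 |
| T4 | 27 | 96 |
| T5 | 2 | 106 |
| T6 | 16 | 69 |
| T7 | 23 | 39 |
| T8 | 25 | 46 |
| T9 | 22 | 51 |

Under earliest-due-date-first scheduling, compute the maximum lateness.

EDD (increasing due date): T7 T8 T2 T9 T6 T1 T4 T5 T3.
T7: 0→23, due 39, lateness -16
T8: 23→48, due 46, lateness 2
T2: 48→74, due 49, lateness 25
T9: 74→96, due 51, lateness 45
T6: 96→112, due 69, lateness 43
T1: 112→121, due 78, lateness 43
T4: 121→148, due 96, lateness 52
T5: 148→150, due 106, lateness 44
T3: 150→160, due 135, lateness 25
Maximum = 52.

52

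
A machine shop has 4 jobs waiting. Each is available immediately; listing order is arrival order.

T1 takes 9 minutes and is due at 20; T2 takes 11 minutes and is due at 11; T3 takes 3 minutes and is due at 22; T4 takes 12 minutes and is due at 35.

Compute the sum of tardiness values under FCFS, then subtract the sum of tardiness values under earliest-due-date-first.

9

FIFO (arrival order): T1 T2 T3 T4.
T1: 0→9, due 20, tardiness 0
T2: 9→20, due 11, tardiness 9
T3: 20→23, due 22, tardiness 1
T4: 23→35, due 35, tardiness 0
Sum = 0+9+1+0 = 10.
EDD (increasing due date): T2 T1 T3 T4.
T2: 0→11, due 11, tardiness 0
T1: 11→20, due 20, tardiness 0
T3: 20→23, due 22, tardiness 1
T4: 23→35, due 35, tardiness 0
Sum = 0+0+1+0 = 1.
Difference = 10 − 1 = 9.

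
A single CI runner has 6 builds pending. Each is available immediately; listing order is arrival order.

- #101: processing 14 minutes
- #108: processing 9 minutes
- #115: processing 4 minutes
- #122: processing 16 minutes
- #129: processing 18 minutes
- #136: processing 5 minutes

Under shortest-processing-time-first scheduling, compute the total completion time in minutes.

SPT (increasing processing time): #115 #136 #108 #101 #122 #129.
#115: 0→4
#136: 4→9
#108: 9→18
#101: 18→32
#122: 32→48
#129: 48→66
Sum = 4+9+18+32+48+66 = 177.

177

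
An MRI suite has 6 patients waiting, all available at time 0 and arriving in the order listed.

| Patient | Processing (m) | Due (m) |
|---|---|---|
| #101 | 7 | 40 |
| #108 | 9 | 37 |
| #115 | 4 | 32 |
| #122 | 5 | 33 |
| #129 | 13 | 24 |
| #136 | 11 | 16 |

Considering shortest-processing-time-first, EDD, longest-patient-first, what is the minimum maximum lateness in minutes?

9

SPT (increasing processing time): #115 #122 #101 #108 #136 #129.
#115: 0→4, due 32, lateness -28
#122: 4→9, due 33, lateness -24
#101: 9→16, due 40, lateness -24
#108: 16→25, due 37, lateness -12
#136: 25→36, due 16, lateness 20
#129: 36→49, due 24, lateness 25
Maximum = 25.
EDD (increasing due date): #136 #129 #115 #122 #108 #101.
#136: 0→11, due 16, lateness -5
#129: 11→24, due 24, lateness 0
#115: 24→28, due 32, lateness -4
#122: 28→33, due 33, lateness 0
#108: 33→42, due 37, lateness 5
#101: 42→49, due 40, lateness 9
Maximum = 9.
LPT (decreasing processing time): #129 #136 #108 #101 #122 #115.
#129: 0→13, due 24, lateness -11
#136: 13→24, due 16, lateness 8
#108: 24→33, due 37, lateness -4
#101: 33→40, due 40, lateness 0
#122: 40→45, due 33, lateness 12
#115: 45→49, due 32, lateness 17
Maximum = 17.
SPT 25, EDD 9, LPT 17 → minimum 9.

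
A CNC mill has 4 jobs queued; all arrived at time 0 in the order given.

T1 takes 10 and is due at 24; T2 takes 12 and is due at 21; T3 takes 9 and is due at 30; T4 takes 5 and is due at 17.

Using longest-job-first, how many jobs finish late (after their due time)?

2

LPT (decreasing processing time): T2 T1 T3 T4.
T2: 0→12, due 21, tardiness 0
T1: 12→22, due 24, tardiness 0
T3: 22→31, due 30, tardiness 1
T4: 31→36, due 17, tardiness 19
Late jobs: 2.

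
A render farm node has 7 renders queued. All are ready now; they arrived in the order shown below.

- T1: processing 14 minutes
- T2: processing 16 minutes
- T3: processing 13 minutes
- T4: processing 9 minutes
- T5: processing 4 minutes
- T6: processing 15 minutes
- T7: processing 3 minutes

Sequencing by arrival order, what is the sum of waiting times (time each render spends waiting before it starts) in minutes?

266

FIFO (arrival order): T1 T2 T3 T4 T5 T6 T7.
T1: waits 0, runs 0→14
T2: waits 14, runs 14→30
T3: waits 30, runs 30→43
T4: waits 43, runs 43→52
T5: waits 52, runs 52→56
T6: waits 56, runs 56→71
T7: waits 71, runs 71→74
Sum = 0+14+30+43+52+56+71 = 266.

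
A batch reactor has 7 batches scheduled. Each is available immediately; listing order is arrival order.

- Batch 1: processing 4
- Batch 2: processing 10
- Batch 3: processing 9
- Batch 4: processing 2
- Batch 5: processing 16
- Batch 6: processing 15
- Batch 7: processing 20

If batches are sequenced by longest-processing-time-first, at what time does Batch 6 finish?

51

LPT (decreasing processing time): Batch 7 Batch 5 Batch 6 Batch 2 Batch 3 Batch 1 Batch 4.
Batch 7: 0→20
Batch 5: 20→36
Batch 6: 36→51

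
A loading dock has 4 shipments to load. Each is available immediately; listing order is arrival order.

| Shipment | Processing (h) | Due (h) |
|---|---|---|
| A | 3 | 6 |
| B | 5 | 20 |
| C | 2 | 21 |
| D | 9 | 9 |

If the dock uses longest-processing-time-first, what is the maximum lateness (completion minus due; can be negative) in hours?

LPT (decreasing processing time): D B A C.
D: 0→9, due 9, lateness 0
B: 9→14, due 20, lateness -6
A: 14→17, due 6, lateness 11
C: 17→19, due 21, lateness -2
Maximum = 11.

11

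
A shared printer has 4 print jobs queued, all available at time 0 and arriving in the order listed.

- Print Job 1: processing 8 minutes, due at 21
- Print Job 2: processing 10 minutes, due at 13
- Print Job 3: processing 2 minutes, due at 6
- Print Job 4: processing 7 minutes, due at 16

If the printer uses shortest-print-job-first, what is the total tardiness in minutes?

14

SPT (increasing processing time): Print Job 3 Print Job 4 Print Job 1 Print Job 2.
Print Job 3: 0→2, due 6, tardiness 0
Print Job 4: 2→9, due 16, tardiness 0
Print Job 1: 9→17, due 21, tardiness 0
Print Job 2: 17→27, due 13, tardiness 14
Sum = 0+0+0+14 = 14.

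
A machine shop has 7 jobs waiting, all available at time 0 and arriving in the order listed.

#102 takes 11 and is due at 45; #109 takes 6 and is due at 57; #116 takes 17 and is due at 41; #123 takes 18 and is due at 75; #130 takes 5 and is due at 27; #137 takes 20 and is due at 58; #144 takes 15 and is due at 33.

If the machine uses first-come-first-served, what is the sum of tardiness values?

108

FIFO (arrival order): #102 #109 #116 #123 #130 #137 #144.
#102: 0→11, due 45, tardiness 0
#109: 11→17, due 57, tardiness 0
#116: 17→34, due 41, tardiness 0
#123: 34→52, due 75, tardiness 0
#130: 52→57, due 27, tardiness 30
#137: 57→77, due 58, tardiness 19
#144: 77→92, due 33, tardiness 59
Sum = 0+0+0+0+30+19+59 = 108.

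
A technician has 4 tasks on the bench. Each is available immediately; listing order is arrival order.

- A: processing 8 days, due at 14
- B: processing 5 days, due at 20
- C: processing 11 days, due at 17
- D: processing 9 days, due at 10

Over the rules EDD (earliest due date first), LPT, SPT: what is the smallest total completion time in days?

EDD (increasing due date): D A C B.
D: 0→9
A: 9→17
C: 17→28
B: 28→33
Sum = 9+17+28+33 = 87.
LPT (decreasing processing time): C D A B.
C: 0→11
D: 11→20
A: 20→28
B: 28→33
Sum = 11+20+28+33 = 92.
SPT (increasing processing time): B A D C.
B: 0→5
A: 5→13
D: 13→22
C: 22→33
Sum = 5+13+22+33 = 73.
EDD 87, LPT 92, SPT 73 → minimum 73.

73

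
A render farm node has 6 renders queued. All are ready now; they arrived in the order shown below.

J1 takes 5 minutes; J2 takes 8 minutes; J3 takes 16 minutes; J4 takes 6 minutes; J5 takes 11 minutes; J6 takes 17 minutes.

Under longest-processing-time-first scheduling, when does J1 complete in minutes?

LPT (decreasing processing time): J6 J3 J5 J2 J4 J1.
J6: 0→17
J3: 17→33
J5: 33→44
J2: 44→52
J4: 52→58
J1: 58→63

63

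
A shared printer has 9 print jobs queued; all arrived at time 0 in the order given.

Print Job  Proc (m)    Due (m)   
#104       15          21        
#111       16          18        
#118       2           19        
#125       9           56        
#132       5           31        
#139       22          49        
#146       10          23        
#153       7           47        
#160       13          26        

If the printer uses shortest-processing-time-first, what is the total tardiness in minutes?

179

SPT (increasing processing time): #118 #132 #153 #125 #146 #160 #104 #111 #139.
#118: 0→2, due 19, tardiness 0
#132: 2→7, due 31, tardiness 0
#153: 7→14, due 47, tardiness 0
#125: 14→23, due 56, tardiness 0
#146: 23→33, due 23, tardiness 10
#160: 33→46, due 26, tardiness 20
#104: 46→61, due 21, tardiness 40
#111: 61→77, due 18, tardiness 59
#139: 77→99, due 49, tardiness 50
Sum = 0+0+0+0+10+20+40+59+50 = 179.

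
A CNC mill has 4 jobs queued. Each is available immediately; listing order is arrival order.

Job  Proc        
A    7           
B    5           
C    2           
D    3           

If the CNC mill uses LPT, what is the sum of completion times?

LPT (decreasing processing time): A B D C.
A: 0→7
B: 7→12
D: 12→15
C: 15→17
Sum = 7+12+15+17 = 51.

51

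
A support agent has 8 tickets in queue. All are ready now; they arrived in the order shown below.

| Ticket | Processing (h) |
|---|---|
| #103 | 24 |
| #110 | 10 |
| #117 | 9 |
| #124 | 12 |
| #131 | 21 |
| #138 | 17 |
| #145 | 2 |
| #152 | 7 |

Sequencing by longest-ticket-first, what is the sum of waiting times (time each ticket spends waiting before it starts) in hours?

LPT (decreasing processing time): #103 #131 #138 #124 #110 #117 #152 #145.
#103: waits 0, runs 0→24
#131: waits 24, runs 24→45
#138: waits 45, runs 45→62
#124: waits 62, runs 62→74
#110: waits 74, runs 74→84
#117: waits 84, runs 84→93
#152: waits 93, runs 93→100
#145: waits 100, runs 100→102
Sum = 0+24+45+62+74+84+93+100 = 482.

482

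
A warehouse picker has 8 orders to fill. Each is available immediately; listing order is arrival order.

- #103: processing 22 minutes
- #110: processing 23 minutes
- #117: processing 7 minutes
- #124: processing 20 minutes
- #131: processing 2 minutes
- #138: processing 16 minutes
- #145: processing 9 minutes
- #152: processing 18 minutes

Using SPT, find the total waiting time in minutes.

SPT (increasing processing time): #131 #117 #145 #138 #152 #124 #103 #110.
#131: waits 0, runs 0→2
#117: waits 2, runs 2→9
#145: waits 9, runs 9→18
#138: waits 18, runs 18→34
#152: waits 34, runs 34→52
#124: waits 52, runs 52→72
#103: waits 72, runs 72→94
#110: waits 94, runs 94→117
Sum = 0+2+9+18+34+52+72+94 = 281.

281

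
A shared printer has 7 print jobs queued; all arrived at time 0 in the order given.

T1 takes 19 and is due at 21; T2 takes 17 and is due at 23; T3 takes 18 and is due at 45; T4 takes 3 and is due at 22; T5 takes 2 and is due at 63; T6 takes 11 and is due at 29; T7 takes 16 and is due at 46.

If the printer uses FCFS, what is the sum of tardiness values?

138

FIFO (arrival order): T1 T2 T3 T4 T5 T6 T7.
T1: 0→19, due 21, tardiness 0
T2: 19→36, due 23, tardiness 13
T3: 36→54, due 45, tardiness 9
T4: 54→57, due 22, tardiness 35
T5: 57→59, due 63, tardiness 0
T6: 59→70, due 29, tardiness 41
T7: 70→86, due 46, tardiness 40
Sum = 0+13+9+35+0+41+40 = 138.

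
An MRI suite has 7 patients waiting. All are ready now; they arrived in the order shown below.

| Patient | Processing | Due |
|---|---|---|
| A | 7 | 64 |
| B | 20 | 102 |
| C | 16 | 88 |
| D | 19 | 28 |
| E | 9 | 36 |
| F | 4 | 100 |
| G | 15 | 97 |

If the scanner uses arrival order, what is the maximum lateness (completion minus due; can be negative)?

FIFO (arrival order): A B C D E F G.
A: 0→7, due 64, lateness -57
B: 7→27, due 102, lateness -75
C: 27→43, due 88, lateness -45
D: 43→62, due 28, lateness 34
E: 62→71, due 36, lateness 35
F: 71→75, due 100, lateness -25
G: 75→90, due 97, lateness -7
Maximum = 35.

35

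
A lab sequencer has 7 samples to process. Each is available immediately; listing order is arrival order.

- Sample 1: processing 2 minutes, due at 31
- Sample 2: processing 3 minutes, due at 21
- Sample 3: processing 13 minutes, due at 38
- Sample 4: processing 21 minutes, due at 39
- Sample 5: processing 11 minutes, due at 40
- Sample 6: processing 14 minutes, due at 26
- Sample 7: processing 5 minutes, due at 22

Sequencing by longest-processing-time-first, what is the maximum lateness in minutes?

46

LPT (decreasing processing time): Sample 4 Sample 6 Sample 3 Sample 5 Sample 7 Sample 2 Sample 1.
Sample 4: 0→21, due 39, lateness -18
Sample 6: 21→35, due 26, lateness 9
Sample 3: 35→48, due 38, lateness 10
Sample 5: 48→59, due 40, lateness 19
Sample 7: 59→64, due 22, lateness 42
Sample 2: 64→67, due 21, lateness 46
Sample 1: 67→69, due 31, lateness 38
Maximum = 46.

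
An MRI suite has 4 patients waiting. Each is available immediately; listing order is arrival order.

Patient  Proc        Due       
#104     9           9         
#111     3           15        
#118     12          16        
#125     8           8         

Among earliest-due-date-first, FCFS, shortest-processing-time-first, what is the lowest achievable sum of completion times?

66

EDD (increasing due date): #125 #104 #111 #118.
#125: 0→8
#104: 8→17
#111: 17→20
#118: 20→32
Sum = 8+17+20+32 = 77.
FIFO (arrival order): #104 #111 #118 #125.
#104: 0→9
#111: 9→12
#118: 12→24
#125: 24→32
Sum = 9+12+24+32 = 77.
SPT (increasing processing time): #111 #125 #104 #118.
#111: 0→3
#125: 3→11
#104: 11→20
#118: 20→32
Sum = 3+11+20+32 = 66.
EDD 77, FIFO 77, SPT 66 → minimum 66.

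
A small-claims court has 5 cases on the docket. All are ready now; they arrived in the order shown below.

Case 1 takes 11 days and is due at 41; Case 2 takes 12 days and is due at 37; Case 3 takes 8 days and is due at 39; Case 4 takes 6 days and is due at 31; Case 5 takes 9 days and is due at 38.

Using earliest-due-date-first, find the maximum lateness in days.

EDD (increasing due date): Case 4 Case 2 Case 5 Case 3 Case 1.
Case 4: 0→6, due 31, lateness -25
Case 2: 6→18, due 37, lateness -19
Case 5: 18→27, due 38, lateness -11
Case 3: 27→35, due 39, lateness -4
Case 1: 35→46, due 41, lateness 5
Maximum = 5.

5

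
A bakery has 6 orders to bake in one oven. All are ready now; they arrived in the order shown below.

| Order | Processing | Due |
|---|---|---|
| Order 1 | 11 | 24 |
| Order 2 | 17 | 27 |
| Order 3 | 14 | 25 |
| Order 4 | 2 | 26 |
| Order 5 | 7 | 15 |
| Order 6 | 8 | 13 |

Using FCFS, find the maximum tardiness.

46

FIFO (arrival order): Order 1 Order 2 Order 3 Order 4 Order 5 Order 6.
Order 1: 0→11, due 24, tardiness 0
Order 2: 11→28, due 27, tardiness 1
Order 3: 28→42, due 25, tardiness 17
Order 4: 42→44, due 26, tardiness 18
Order 5: 44→51, due 15, tardiness 36
Order 6: 51→59, due 13, tardiness 46
Maximum = 46.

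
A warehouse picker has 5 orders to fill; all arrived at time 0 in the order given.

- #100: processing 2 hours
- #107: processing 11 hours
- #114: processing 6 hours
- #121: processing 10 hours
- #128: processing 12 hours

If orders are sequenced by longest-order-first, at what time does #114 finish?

39

LPT (decreasing processing time): #128 #107 #121 #114 #100.
#128: 0→12
#107: 12→23
#121: 23→33
#114: 33→39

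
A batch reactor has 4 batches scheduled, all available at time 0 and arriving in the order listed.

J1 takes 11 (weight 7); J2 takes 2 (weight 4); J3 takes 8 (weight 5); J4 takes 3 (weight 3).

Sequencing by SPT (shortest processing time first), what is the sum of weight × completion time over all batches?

SPT (increasing processing time): J2 J4 J3 J1.
J2: finishes 2, weight 4, w·C = 8
J4: finishes 5, weight 3, w·C = 15
J3: finishes 13, weight 5, w·C = 65
J1: finishes 24, weight 7, w·C = 168
Sum = 8+15+65+168 = 256.

256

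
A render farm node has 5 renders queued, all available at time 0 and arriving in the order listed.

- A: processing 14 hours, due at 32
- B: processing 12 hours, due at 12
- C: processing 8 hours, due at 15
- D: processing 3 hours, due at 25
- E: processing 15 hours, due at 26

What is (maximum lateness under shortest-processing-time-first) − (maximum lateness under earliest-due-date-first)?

6

SPT (increasing processing time): D C B A E.
D: 0→3, due 25, lateness -22
C: 3→11, due 15, lateness -4
B: 11→23, due 12, lateness 11
A: 23→37, due 32, lateness 5
E: 37→52, due 26, lateness 26
Maximum = 26.
EDD (increasing due date): B C D E A.
B: 0→12, due 12, lateness 0
C: 12→20, due 15, lateness 5
D: 20→23, due 25, lateness -2
E: 23→38, due 26, lateness 12
A: 38→52, due 32, lateness 20
Maximum = 20.
Difference = 26 − 20 = 6.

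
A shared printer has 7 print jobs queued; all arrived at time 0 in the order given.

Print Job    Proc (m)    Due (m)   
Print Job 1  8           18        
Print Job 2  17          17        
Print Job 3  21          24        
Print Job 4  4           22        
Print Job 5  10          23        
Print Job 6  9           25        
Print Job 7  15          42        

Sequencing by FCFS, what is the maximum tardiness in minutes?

FIFO (arrival order): Print Job 1 Print Job 2 Print Job 3 Print Job 4 Print Job 5 Print Job 6 Print Job 7.
Print Job 1: 0→8, due 18, tardiness 0
Print Job 2: 8→25, due 17, tardiness 8
Print Job 3: 25→46, due 24, tardiness 22
Print Job 4: 46→50, due 22, tardiness 28
Print Job 5: 50→60, due 23, tardiness 37
Print Job 6: 60→69, due 25, tardiness 44
Print Job 7: 69→84, due 42, tardiness 42
Maximum = 44.

44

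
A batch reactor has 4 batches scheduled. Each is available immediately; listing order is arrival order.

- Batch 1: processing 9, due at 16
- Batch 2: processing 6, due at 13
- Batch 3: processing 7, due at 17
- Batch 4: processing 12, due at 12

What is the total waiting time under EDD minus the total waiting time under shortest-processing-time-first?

16

EDD (increasing due date): Batch 4 Batch 2 Batch 1 Batch 3.
Batch 4: waits 0, runs 0→12
Batch 2: waits 12, runs 12→18
Batch 1: waits 18, runs 18→27
Batch 3: waits 27, runs 27→34
Sum = 0+12+18+27 = 57.
SPT (increasing processing time): Batch 2 Batch 3 Batch 1 Batch 4.
Batch 2: waits 0, runs 0→6
Batch 3: waits 6, runs 6→13
Batch 1: waits 13, runs 13→22
Batch 4: waits 22, runs 22→34
Sum = 0+6+13+22 = 41.
Difference = 57 − 41 = 16.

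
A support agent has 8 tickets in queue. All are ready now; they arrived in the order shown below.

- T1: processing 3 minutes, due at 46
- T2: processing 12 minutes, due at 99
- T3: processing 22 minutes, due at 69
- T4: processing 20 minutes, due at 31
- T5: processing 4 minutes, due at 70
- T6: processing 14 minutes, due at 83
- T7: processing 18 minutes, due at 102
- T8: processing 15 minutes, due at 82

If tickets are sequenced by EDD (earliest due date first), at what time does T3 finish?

EDD (increasing due date): T4 T1 T3 T5 T8 T6 T2 T7.
T4: 0→20
T1: 20→23
T3: 23→45

45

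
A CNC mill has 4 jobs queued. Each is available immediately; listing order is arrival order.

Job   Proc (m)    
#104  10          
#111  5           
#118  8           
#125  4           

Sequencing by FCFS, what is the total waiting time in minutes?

48

FIFO (arrival order): #104 #111 #118 #125.
#104: waits 0, runs 0→10
#111: waits 10, runs 10→15
#118: waits 15, runs 15→23
#125: waits 23, runs 23→27
Sum = 0+10+15+23 = 48.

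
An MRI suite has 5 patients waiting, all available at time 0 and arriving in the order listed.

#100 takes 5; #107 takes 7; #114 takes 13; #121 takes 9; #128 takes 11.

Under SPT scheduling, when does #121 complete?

21

SPT (increasing processing time): #100 #107 #121 #128 #114.
#100: 0→5
#107: 5→12
#121: 12→21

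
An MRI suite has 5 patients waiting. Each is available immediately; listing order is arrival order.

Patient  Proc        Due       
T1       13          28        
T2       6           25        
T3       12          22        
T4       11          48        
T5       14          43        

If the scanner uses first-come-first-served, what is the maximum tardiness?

13

FIFO (arrival order): T1 T2 T3 T4 T5.
T1: 0→13, due 28, tardiness 0
T2: 13→19, due 25, tardiness 0
T3: 19→31, due 22, tardiness 9
T4: 31→42, due 48, tardiness 0
T5: 42→56, due 43, tardiness 13
Maximum = 13.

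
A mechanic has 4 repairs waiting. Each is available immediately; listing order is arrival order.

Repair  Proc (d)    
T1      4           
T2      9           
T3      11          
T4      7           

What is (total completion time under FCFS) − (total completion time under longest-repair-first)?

FIFO (arrival order): T1 T2 T3 T4.
T1: 0→4
T2: 4→13
T3: 13→24
T4: 24→31
Sum = 4+13+24+31 = 72.
LPT (decreasing processing time): T3 T2 T4 T1.
T3: 0→11
T2: 11→20
T4: 20→27
T1: 27→31
Sum = 11+20+27+31 = 89.
Difference = 72 − 89 = -17.

-17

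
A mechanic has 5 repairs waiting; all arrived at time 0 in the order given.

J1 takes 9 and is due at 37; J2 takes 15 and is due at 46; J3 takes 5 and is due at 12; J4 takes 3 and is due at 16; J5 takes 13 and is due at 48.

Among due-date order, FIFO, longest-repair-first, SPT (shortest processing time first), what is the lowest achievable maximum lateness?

-3

EDD (increasing due date): J3 J4 J1 J2 J5.
J3: 0→5, due 12, lateness -7
J4: 5→8, due 16, lateness -8
J1: 8→17, due 37, lateness -20
J2: 17→32, due 46, lateness -14
J5: 32→45, due 48, lateness -3
Maximum = -3.
FIFO (arrival order): J1 J2 J3 J4 J5.
J1: 0→9, due 37, lateness -28
J2: 9→24, due 46, lateness -22
J3: 24→29, due 12, lateness 17
J4: 29→32, due 16, lateness 16
J5: 32→45, due 48, lateness -3
Maximum = 17.
LPT (decreasing processing time): J2 J5 J1 J3 J4.
J2: 0→15, due 46, lateness -31
J5: 15→28, due 48, lateness -20
J1: 28→37, due 37, lateness 0
J3: 37→42, due 12, lateness 30
J4: 42→45, due 16, lateness 29
Maximum = 30.
SPT (increasing processing time): J4 J3 J1 J5 J2.
J4: 0→3, due 16, lateness -13
J3: 3→8, due 12, lateness -4
J1: 8→17, due 37, lateness -20
J5: 17→30, due 48, lateness -18
J2: 30→45, due 46, lateness -1
Maximum = -1.
EDD -3, FIFO 17, LPT 30, SPT -1 → minimum -3.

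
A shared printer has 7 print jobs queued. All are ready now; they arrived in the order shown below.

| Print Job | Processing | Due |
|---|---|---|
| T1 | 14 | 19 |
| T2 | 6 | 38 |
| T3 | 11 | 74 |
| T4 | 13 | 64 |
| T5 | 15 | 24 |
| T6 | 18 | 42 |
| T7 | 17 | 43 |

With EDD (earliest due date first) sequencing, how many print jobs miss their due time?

EDD (increasing due date): T1 T5 T2 T6 T7 T4 T3.
T1: 0→14, due 19, tardiness 0
T5: 14→29, due 24, tardiness 5
T2: 29→35, due 38, tardiness 0
T6: 35→53, due 42, tardiness 11
T7: 53→70, due 43, tardiness 27
T4: 70→83, due 64, tardiness 19
T3: 83→94, due 74, tardiness 20
Late print jobs: 5.

5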